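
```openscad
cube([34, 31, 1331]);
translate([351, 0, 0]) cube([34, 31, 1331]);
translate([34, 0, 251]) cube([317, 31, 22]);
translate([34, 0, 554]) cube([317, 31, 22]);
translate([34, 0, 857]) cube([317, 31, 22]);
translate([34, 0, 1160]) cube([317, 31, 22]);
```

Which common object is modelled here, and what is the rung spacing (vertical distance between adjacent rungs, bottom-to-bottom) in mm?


A ladder. The rung spacing is 303 mm.

Two tall 34×31 posts with 4 short bars between them — a ladder. Adjacent rungs sit at z = 251 and z = 554, so the spacing is 554 − 251 = 303 mm.


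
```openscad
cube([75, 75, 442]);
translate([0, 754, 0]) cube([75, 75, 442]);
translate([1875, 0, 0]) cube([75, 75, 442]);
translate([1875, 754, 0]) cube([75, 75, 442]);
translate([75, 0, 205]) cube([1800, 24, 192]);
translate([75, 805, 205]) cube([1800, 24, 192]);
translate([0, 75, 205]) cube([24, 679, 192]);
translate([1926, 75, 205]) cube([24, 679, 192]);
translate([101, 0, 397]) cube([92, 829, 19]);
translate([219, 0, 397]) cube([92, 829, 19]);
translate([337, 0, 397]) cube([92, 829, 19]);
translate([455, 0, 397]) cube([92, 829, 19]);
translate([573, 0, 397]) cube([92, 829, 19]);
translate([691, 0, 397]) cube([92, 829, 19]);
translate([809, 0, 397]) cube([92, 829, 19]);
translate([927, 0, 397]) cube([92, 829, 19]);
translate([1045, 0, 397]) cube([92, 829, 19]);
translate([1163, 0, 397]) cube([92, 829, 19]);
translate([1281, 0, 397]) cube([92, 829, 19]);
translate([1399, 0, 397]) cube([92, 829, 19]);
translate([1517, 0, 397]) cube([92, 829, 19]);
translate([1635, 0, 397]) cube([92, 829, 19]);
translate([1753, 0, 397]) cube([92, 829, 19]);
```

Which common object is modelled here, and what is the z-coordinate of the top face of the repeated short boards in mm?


A bed frame. The slat-top height is 416 mm.

Four posts, four rails, and a row of slats — a bed frame. Slats sit on the rails at z = 205 + 192 = 397; with slat thickness 19, the top is 416 mm.


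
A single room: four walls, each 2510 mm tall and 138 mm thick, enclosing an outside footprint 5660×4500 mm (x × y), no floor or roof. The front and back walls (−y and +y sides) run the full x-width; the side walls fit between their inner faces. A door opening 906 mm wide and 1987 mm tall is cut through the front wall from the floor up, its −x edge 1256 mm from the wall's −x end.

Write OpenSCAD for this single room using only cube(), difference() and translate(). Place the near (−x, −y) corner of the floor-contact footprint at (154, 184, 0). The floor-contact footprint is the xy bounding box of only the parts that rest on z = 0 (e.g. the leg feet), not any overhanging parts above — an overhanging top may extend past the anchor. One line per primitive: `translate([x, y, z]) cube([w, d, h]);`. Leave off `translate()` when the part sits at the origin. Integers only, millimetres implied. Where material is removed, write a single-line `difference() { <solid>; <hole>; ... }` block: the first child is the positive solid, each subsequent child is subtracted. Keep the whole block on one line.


difference() { translate([154, 184, 0]) cube([5660, 138, 2510]); translate([1410, 184, 0]) cube([906, 138, 1987]); }
translate([154, 4546, 0]) cube([5660, 138, 2510]);
translate([154, 322, 0]) cube([138, 4224, 2510]);
translate([5676, 322, 0]) cube([138, 4224, 2510]);


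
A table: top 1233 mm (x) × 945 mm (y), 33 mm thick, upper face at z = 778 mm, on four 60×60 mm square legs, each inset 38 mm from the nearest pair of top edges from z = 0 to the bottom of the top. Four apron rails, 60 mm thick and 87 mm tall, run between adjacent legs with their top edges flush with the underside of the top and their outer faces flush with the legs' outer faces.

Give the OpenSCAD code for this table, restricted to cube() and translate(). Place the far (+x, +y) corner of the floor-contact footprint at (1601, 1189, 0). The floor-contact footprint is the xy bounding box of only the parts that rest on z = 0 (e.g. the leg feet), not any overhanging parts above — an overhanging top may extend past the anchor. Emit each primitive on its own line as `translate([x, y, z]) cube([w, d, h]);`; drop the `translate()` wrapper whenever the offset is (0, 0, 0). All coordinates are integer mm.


// leg_h = 778 - 33 = 745
// apron z = 745 - 87 = 658
translate([406, 282, 745]) cube([1233, 945, 33]);
translate([444, 320, 0]) cube([60, 60, 745]);
translate([1541, 320, 0]) cube([60, 60, 745]);
translate([444, 1129, 0]) cube([60, 60, 745]);
translate([1541, 1129, 0]) cube([60, 60, 745]);
translate([504, 320, 658]) cube([1037, 60, 87]);
translate([504, 1129, 658]) cube([1037, 60, 87]);
translate([444, 380, 658]) cube([60, 749, 87]);
translate([1541, 380, 658]) cube([60, 749, 87]);


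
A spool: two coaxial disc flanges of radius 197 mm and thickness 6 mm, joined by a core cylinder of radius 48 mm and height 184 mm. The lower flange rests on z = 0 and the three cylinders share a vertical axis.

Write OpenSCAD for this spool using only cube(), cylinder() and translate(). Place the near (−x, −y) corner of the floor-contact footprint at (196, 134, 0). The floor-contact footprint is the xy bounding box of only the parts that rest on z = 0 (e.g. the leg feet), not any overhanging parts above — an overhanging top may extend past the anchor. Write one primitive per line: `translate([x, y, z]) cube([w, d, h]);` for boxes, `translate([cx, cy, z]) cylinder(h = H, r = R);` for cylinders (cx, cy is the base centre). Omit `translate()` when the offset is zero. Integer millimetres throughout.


translate([393, 331, 0]) cylinder(h = 6, r = 197);
translate([393, 331, 6]) cylinder(h = 184, r = 48);
translate([393, 331, 190]) cylinder(h = 6, r = 197);


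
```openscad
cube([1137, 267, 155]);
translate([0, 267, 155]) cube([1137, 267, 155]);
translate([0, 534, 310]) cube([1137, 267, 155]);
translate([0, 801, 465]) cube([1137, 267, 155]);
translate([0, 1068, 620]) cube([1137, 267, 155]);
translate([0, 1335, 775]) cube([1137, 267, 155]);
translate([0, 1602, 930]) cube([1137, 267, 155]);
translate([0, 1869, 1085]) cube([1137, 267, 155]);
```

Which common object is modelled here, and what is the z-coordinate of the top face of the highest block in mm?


A staircase. The total rise is 1240 mm.

8 identical blocks, each offset up and back from the previous — a staircase. Each step is 155 mm tall and there are 8 of them, so the total rise is 8 × 155 = 1240 mm.


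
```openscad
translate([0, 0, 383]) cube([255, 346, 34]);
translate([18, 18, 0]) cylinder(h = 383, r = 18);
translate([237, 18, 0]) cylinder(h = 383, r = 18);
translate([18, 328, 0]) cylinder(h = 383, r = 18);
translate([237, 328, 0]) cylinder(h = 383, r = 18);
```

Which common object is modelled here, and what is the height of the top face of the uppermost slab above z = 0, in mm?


A stool. The seat height is 417 mm.

A 255×346×34 slab at z = 383 on four corner cylinders — a stool. The seat top is 383 + 34 = 417 mm.


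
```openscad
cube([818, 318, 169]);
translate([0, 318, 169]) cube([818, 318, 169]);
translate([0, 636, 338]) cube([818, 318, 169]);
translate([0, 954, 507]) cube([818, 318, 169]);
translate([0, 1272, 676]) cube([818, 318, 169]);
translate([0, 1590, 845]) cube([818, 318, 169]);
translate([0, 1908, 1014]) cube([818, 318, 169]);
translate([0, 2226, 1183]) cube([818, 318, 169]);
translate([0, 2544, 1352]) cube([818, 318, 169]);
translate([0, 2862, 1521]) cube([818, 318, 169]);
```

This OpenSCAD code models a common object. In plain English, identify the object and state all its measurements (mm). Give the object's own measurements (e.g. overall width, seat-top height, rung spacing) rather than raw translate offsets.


A straight staircase of 10 solid steps. Each step is 818 mm wide (x), 318 mm deep (y, the going) and 169 mm tall (the rise). The first step rests on the floor; each subsequent step sits one going further in +y and one rise higher in +z, directly behind and above the previous step with no overlap.


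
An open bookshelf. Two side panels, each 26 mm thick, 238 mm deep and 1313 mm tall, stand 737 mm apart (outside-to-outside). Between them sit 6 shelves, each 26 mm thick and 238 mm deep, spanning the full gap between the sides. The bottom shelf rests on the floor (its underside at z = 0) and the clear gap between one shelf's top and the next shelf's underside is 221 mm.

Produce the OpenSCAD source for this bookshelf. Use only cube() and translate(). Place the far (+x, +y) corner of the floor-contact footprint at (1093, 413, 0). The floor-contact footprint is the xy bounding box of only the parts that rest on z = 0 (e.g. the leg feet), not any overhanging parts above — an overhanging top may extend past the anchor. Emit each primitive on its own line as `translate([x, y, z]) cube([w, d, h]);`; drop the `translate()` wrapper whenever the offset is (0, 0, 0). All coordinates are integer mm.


translate([356, 175, 0]) cube([26, 238, 1313]);
translate([1067, 175, 0]) cube([26, 238, 1313]);
translate([382, 175, 0]) cube([685, 238, 26]);
translate([382, 175, 247]) cube([685, 238, 26]);
translate([382, 175, 494]) cube([685, 238, 26]);
translate([382, 175, 741]) cube([685, 238, 26]);
translate([382, 175, 988]) cube([685, 238, 26]);
translate([382, 175, 1235]) cube([685, 238, 26]);


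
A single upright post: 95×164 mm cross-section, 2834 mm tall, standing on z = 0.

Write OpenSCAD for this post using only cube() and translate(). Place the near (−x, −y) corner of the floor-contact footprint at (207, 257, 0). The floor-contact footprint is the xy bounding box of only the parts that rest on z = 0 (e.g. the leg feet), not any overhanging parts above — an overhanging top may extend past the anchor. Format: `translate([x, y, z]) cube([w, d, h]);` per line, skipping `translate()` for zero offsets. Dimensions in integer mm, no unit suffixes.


translate([207, 257, 0]) cube([95, 164, 2834]);


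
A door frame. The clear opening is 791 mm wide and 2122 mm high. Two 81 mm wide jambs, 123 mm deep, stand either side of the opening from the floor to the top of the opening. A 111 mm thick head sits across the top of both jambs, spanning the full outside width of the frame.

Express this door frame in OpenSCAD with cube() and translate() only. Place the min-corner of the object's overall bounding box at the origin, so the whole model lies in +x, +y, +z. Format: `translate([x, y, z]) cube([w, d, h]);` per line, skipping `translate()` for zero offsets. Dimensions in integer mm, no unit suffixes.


cube([81, 123, 2122]);
translate([872, 0, 0]) cube([81, 123, 2122]);
translate([0, 0, 2122]) cube([953, 123, 111]);


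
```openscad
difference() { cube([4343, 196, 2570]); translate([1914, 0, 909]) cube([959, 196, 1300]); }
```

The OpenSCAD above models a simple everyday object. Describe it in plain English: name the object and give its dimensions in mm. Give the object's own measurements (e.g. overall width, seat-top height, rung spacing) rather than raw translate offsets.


A wall 4343 mm long (x), 196 mm thick (y), 2570 mm tall, with a rectangular window opening cut through it. The opening is 959 mm wide and 1300 mm tall; its sill is at z = 909 mm and its near (−x) edge is 1914 mm from the wall's −x end. The opening passes through the full wall thickness.


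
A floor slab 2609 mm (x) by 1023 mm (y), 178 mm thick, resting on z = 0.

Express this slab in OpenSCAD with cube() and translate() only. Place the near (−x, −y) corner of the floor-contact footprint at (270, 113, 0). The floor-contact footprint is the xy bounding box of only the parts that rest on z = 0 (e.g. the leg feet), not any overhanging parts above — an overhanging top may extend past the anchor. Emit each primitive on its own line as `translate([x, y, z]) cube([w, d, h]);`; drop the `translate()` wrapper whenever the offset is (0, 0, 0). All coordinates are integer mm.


translate([270, 113, 0]) cube([2609, 1023, 178]);


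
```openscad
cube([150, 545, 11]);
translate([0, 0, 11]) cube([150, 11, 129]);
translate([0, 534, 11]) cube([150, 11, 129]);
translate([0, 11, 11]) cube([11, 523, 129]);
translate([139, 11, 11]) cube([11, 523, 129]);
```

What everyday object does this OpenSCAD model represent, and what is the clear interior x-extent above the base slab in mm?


An open box. The internal width is 128 mm.

A 150×545 base slab with four walls standing on it — an open box. The base is 150 mm wide and the walls are 11 mm thick, so the internal width is 150 − 2 × 11 = 128 mm.


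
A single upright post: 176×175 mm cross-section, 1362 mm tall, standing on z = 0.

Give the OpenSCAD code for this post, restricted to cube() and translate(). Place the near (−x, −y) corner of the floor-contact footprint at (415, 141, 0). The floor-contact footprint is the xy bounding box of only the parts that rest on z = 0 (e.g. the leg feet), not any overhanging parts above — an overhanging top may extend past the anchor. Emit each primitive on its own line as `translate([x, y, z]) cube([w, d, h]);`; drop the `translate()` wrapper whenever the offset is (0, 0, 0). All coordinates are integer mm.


translate([415, 141, 0]) cube([176, 175, 1362]);


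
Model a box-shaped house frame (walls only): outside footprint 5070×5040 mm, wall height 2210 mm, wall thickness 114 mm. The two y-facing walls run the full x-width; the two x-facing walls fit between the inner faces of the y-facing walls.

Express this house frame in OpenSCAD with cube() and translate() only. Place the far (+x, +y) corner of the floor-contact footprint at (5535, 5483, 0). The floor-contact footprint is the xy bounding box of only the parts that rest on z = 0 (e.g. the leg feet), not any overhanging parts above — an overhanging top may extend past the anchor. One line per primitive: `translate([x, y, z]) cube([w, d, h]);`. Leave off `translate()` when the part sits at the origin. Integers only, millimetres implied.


translate([465, 443, 0]) cube([5070, 114, 2210]);
translate([465, 5369, 0]) cube([5070, 114, 2210]);
translate([465, 557, 0]) cube([114, 4812, 2210]);
translate([5421, 557, 0]) cube([114, 4812, 2210]);


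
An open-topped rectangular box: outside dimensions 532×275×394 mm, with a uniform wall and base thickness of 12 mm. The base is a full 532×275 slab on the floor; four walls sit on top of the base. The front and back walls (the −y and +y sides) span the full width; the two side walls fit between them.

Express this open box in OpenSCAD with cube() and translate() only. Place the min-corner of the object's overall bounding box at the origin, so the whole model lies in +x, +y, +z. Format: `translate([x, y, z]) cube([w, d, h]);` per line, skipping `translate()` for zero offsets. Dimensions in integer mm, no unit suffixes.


cube([532, 275, 12]);
translate([0, 0, 12]) cube([532, 12, 382]);
translate([0, 263, 12]) cube([532, 12, 382]);
translate([0, 12, 12]) cube([12, 251, 382]);
translate([520, 12, 12]) cube([12, 251, 382]);


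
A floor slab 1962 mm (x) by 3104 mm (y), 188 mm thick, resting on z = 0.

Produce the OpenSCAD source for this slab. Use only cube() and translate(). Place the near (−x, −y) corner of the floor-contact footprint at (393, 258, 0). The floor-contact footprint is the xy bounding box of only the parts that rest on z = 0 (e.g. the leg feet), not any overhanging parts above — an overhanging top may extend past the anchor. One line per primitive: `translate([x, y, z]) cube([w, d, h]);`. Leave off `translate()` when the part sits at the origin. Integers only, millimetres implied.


translate([393, 258, 0]) cube([1962, 3104, 188]);


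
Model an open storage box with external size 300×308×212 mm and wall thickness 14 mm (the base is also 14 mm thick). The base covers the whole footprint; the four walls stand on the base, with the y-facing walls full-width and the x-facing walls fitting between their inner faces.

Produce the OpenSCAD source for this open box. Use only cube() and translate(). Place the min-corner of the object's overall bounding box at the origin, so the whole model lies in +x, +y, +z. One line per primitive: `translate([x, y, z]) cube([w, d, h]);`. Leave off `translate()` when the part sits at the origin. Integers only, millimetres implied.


cube([300, 308, 14]);
translate([0, 0, 14]) cube([300, 14, 198]);
translate([0, 294, 14]) cube([300, 14, 198]);
translate([0, 14, 14]) cube([14, 280, 198]);
translate([286, 14, 14]) cube([14, 280, 198]);


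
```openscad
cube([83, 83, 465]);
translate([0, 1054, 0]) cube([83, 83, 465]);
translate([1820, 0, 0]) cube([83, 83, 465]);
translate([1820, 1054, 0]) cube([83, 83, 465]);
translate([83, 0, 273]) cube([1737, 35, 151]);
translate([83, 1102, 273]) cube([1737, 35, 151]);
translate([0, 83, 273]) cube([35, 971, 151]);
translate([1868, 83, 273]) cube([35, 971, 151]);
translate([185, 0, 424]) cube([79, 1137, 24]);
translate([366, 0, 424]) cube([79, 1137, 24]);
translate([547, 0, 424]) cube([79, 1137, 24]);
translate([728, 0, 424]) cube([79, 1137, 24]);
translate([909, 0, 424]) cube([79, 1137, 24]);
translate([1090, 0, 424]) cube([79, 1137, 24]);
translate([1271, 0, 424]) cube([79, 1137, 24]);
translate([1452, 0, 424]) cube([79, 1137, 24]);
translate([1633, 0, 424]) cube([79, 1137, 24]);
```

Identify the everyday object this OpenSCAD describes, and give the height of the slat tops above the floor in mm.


A bed frame. The slat-top height is 448 mm.

Four posts, four rails, and a row of slats — a bed frame. Slats sit on the rails at z = 273 + 151 = 424; with slat thickness 24, the top is 448 mm.


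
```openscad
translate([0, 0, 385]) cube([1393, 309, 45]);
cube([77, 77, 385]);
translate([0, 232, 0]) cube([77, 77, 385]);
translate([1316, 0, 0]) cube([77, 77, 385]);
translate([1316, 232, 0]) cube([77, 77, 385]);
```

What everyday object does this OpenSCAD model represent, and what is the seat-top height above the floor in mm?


A bench. The seat-top height is 430 mm.

A long slab on four corner posts — a bench. The slab sits at z = 385 with thickness 45, so the top is 385 + 45 = 430 mm.


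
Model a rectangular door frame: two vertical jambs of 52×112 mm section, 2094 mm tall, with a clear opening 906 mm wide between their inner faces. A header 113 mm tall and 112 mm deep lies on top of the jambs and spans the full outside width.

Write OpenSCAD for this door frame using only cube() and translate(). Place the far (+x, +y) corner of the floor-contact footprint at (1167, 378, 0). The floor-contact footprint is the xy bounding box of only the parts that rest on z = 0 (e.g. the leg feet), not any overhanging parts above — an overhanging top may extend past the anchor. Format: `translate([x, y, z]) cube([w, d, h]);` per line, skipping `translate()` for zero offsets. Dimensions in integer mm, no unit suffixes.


translate([157, 266, 0]) cube([52, 112, 2094]);
translate([1115, 266, 0]) cube([52, 112, 2094]);
translate([157, 266, 2094]) cube([1010, 112, 113]);


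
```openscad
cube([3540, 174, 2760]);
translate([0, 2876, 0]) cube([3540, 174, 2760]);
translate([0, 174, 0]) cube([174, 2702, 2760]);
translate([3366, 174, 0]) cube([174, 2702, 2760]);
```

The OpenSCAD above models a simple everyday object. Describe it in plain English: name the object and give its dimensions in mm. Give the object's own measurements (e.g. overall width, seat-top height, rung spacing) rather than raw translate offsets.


The wall frame of a small rectangular building: four walls, each 2760 mm tall and 174 mm thick, enclosing a footprint 3540 mm (x) by 3050 mm (y) outside-to-outside, with no floor or roof. The front and back walls (the −y and +y sides) span the full width; the two side walls fit between them.


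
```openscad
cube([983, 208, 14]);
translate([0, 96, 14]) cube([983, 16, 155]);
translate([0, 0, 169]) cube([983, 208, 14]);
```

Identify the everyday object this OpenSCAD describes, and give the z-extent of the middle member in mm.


An I-beam. The web height is 155 mm.

Two wide flanges with a thin centred web — an I-beam. Overall 183 mm minus two 14 mm flanges gives a web of 183 − 2·14 = 155 mm.


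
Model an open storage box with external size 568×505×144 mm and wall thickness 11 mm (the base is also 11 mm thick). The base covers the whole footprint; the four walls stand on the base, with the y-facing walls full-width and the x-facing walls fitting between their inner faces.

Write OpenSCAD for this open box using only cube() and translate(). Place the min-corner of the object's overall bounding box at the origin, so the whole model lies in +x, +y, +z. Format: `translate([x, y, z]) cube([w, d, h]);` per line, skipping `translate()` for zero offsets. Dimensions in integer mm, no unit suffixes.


cube([568, 505, 11]);
translate([0, 0, 11]) cube([568, 11, 133]);
translate([0, 494, 11]) cube([568, 11, 133]);
translate([0, 11, 11]) cube([11, 483, 133]);
translate([557, 11, 11]) cube([11, 483, 133]);


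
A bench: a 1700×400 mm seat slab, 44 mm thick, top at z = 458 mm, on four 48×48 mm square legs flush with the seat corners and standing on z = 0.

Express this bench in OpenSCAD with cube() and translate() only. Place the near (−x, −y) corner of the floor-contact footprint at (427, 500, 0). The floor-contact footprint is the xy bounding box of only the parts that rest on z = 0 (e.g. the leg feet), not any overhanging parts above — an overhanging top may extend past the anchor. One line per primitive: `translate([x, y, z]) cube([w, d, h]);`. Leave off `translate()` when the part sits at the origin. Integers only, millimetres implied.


translate([427, 500, 414]) cube([1700, 400, 44]);
translate([427, 500, 0]) cube([48, 48, 414]);
translate([427, 852, 0]) cube([48, 48, 414]);
translate([2079, 500, 0]) cube([48, 48, 414]);
translate([2079, 852, 0]) cube([48, 48, 414]);


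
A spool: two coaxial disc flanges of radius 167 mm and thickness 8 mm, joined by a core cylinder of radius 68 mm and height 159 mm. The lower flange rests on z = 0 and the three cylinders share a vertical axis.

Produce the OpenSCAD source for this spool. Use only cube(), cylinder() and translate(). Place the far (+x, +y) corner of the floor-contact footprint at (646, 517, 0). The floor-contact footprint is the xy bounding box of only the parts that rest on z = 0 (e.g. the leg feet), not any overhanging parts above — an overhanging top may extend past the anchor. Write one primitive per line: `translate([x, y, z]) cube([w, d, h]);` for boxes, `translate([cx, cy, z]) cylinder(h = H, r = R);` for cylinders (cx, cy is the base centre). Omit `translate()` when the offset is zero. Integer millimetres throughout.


translate([479, 350, 0]) cylinder(h = 8, r = 167);
translate([479, 350, 8]) cylinder(h = 159, r = 68);
translate([479, 350, 167]) cylinder(h = 8, r = 167);


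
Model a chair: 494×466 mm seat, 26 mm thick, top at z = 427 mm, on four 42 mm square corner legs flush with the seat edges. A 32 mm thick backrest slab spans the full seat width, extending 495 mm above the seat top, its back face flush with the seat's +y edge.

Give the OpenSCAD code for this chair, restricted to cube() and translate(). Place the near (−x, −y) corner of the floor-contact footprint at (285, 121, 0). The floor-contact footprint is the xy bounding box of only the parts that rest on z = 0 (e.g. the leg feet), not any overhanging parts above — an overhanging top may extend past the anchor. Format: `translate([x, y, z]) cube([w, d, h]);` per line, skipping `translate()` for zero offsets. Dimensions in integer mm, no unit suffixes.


// leg_h = 427 - 26 = 401
translate([285, 121, 401]) cube([494, 466, 26]);
translate([285, 121, 0]) cube([42, 42, 401]);
translate([737, 121, 0]) cube([42, 42, 401]);
translate([285, 545, 0]) cube([42, 42, 401]);
translate([737, 545, 0]) cube([42, 42, 401]);
translate([285, 555, 427]) cube([494, 32, 495]);


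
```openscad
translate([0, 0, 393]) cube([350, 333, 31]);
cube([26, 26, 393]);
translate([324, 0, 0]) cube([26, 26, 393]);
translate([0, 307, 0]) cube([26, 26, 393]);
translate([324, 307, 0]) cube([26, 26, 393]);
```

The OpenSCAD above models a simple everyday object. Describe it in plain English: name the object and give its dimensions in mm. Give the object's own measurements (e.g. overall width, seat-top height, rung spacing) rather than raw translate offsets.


A four-legged stool. The seat is a 350×333×31 mm slab whose top surface is at z = 424 mm; four square legs, each 26×26 mm in cross-section, run from the floor (z = 0) to the underside of the seat, each flush with a corner of the seat.


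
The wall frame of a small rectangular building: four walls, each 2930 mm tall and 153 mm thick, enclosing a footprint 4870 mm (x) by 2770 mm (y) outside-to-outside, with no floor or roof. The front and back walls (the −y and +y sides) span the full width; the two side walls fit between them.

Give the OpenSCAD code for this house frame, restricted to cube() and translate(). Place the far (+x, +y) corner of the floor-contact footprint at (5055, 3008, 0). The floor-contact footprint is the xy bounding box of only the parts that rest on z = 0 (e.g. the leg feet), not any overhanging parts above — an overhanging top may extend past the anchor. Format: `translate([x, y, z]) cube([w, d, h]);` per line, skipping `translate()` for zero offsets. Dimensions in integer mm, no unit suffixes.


translate([185, 238, 0]) cube([4870, 153, 2930]);
translate([185, 2855, 0]) cube([4870, 153, 2930]);
translate([185, 391, 0]) cube([153, 2464, 2930]);
translate([4902, 391, 0]) cube([153, 2464, 2930]);


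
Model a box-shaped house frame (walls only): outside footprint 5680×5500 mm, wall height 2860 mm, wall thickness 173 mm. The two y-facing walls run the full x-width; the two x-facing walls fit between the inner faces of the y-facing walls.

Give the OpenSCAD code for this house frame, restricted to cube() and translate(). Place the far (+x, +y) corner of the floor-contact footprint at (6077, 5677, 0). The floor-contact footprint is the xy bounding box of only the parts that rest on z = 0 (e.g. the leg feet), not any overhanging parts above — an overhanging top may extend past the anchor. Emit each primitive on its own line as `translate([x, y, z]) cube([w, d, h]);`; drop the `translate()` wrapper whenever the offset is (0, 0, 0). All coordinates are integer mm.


translate([397, 177, 0]) cube([5680, 173, 2860]);
translate([397, 5504, 0]) cube([5680, 173, 2860]);
translate([397, 350, 0]) cube([173, 5154, 2860]);
translate([5904, 350, 0]) cube([173, 5154, 2860]);


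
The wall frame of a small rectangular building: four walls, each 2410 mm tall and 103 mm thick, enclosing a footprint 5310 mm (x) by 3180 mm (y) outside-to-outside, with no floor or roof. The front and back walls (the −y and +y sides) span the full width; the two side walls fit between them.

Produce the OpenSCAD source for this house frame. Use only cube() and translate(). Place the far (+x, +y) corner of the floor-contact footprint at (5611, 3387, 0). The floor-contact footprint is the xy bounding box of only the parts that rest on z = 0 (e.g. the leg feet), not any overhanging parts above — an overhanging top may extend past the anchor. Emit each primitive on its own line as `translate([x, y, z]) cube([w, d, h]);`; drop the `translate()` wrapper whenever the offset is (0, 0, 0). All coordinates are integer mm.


translate([301, 207, 0]) cube([5310, 103, 2410]);
translate([301, 3284, 0]) cube([5310, 103, 2410]);
translate([301, 310, 0]) cube([103, 2974, 2410]);
translate([5508, 310, 0]) cube([103, 2974, 2410]);


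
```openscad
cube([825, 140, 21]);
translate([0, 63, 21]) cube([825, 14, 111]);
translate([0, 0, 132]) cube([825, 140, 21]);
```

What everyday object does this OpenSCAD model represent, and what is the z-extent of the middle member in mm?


An I-beam. The web height is 111 mm.

Two wide flanges with a thin centred web — an I-beam. Overall 153 mm minus two 21 mm flanges gives a web of 153 − 2·21 = 111 mm.


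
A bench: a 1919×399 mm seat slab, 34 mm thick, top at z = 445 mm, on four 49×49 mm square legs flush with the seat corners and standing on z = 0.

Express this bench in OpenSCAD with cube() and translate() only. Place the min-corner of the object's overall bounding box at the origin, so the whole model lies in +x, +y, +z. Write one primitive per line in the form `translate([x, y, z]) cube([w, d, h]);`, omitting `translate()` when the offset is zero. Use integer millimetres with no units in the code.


translate([0, 0, 411]) cube([1919, 399, 34]);
cube([49, 49, 411]);
translate([0, 350, 0]) cube([49, 49, 411]);
translate([1870, 0, 0]) cube([49, 49, 411]);
translate([1870, 350, 0]) cube([49, 49, 411]);


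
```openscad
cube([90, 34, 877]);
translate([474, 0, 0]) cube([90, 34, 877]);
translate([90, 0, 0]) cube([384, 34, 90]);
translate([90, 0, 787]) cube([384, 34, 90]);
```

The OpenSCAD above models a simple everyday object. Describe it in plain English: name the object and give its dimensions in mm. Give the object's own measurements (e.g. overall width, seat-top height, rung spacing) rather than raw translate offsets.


A rectangular picture frame lying in the x–z plane (depth along y). The opening is 384 mm wide (x) by 697 mm tall (z), surrounded by a border 90 mm wide on all four sides. The frame is 34 mm deep and is made of two full-height vertical stiles with two horizontal rails fitted between them.


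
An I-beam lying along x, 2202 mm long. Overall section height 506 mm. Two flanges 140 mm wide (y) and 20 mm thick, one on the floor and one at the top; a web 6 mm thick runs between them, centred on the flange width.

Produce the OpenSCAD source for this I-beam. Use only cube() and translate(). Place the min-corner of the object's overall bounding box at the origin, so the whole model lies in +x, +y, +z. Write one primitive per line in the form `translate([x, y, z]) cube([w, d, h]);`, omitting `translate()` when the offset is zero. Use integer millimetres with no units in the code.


cube([2202, 140, 20]);
translate([0, 67, 20]) cube([2202, 6, 466]);
translate([0, 0, 486]) cube([2202, 140, 20]);


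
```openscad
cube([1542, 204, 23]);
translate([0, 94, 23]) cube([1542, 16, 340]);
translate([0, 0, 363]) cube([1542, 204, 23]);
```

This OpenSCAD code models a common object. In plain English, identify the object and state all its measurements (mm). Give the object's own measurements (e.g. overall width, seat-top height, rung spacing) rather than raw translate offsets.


An I-beam lying along x, 1542 mm long. Overall section height 386 mm. Two flanges 204 mm wide (y) and 23 mm thick, one on the floor and one at the top; a web 16 mm thick runs between them, centred on the flange width.


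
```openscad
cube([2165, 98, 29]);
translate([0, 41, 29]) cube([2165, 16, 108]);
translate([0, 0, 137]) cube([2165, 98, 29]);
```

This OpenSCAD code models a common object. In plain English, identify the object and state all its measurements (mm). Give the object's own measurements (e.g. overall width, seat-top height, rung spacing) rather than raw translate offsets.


An I-beam lying along x, 2165 mm long. Overall section height 166 mm. Two flanges 98 mm wide (y) and 29 mm thick, one on the floor and one at the top; a web 16 mm thick runs between them, centred on the flange width.


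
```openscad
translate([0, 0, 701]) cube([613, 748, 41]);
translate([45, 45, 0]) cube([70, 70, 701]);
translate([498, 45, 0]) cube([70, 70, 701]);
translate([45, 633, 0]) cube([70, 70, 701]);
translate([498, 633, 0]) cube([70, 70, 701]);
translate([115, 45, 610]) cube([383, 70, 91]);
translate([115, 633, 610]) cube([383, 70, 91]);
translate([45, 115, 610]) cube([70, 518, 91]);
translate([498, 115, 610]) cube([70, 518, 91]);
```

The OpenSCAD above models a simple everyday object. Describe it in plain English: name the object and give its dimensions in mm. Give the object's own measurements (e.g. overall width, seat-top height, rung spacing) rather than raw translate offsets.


A table: top 613 mm (x) × 748 mm (y), 41 mm thick, upper face at z = 742 mm, on four 70×70 mm square legs, each inset 45 mm from the nearest pair of top edges from z = 0 to the bottom of the top. Four apron rails, 70 mm thick and 91 mm tall, run between adjacent legs with their top edges flush with the underside of the top and their outer faces flush with the legs' outer faces.


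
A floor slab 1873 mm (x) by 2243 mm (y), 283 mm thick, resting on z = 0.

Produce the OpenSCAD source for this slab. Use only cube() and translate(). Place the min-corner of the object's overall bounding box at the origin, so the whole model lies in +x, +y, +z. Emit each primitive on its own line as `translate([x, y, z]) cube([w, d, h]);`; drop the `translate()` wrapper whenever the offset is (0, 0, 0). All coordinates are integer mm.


cube([1873, 2243, 283]);


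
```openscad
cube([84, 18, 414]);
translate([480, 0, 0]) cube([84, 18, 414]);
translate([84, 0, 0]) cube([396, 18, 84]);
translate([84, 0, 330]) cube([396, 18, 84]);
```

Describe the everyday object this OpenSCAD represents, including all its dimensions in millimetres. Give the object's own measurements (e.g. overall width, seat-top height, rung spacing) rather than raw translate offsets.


A rectangular picture frame lying in the x–z plane (depth along y). The opening is 396 mm wide (x) by 246 mm tall (z), surrounded by a border 84 mm wide on all four sides. The frame is 18 mm deep and is made of two full-height vertical stiles with two horizontal rails fitted between them.


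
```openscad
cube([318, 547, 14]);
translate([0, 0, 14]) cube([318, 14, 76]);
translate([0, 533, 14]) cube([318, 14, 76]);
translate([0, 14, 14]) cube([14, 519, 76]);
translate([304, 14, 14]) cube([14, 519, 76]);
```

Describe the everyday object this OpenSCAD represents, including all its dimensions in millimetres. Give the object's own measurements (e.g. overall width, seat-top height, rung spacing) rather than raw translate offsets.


An open-topped rectangular box: outside dimensions 318×547×90 mm, with a uniform wall and base thickness of 14 mm. The base is a full 318×547 slab on the floor; four walls sit on top of the base. The front and back walls (the −y and +y sides) span the full width; the two side walls fit between them.


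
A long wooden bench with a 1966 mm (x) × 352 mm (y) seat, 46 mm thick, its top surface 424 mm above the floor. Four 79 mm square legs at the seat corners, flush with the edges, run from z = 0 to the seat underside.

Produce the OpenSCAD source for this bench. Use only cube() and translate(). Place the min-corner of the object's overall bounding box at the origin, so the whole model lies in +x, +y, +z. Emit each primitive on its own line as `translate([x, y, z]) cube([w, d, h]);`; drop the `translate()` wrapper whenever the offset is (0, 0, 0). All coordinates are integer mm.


// leg_h = 424 − 46 = 378
translate([0, 0, 378]) cube([1966, 352, 46]);
cube([79, 79, 378]);
translate([0, 273, 0]) cube([79, 79, 378]);
translate([1887, 0, 0]) cube([79, 79, 378]);
translate([1887, 273, 0]) cube([79, 79, 378]);


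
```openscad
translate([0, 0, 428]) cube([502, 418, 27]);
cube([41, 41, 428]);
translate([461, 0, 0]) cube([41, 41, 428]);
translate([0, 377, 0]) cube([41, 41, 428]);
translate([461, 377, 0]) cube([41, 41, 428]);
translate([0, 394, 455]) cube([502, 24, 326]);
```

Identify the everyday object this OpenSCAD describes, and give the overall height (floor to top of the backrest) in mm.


A chair. The overall height is 781 mm.

A slab on four corner posts with a tall panel at the back — a chair. The seat slab sits at z = 428 with thickness 27, and the 326 mm backrest starts at the seat top, so the overall height is 428 + 27 + 326 = 781 mm.


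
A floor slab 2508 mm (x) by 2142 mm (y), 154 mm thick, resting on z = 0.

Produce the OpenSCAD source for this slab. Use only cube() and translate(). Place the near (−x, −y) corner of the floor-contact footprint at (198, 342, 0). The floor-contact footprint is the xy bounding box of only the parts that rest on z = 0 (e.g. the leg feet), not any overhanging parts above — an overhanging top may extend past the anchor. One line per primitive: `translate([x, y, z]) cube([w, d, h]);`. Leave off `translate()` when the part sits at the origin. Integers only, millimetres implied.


translate([198, 342, 0]) cube([2508, 2142, 154]);


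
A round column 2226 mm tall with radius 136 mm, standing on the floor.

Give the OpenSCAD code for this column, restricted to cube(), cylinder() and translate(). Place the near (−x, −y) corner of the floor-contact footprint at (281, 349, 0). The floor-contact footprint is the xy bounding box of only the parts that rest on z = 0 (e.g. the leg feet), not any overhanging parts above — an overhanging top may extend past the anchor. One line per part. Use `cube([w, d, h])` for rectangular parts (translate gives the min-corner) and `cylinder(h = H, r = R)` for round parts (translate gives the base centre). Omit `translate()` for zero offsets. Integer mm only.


translate([417, 485, 0]) cylinder(h = 2226, r = 136);


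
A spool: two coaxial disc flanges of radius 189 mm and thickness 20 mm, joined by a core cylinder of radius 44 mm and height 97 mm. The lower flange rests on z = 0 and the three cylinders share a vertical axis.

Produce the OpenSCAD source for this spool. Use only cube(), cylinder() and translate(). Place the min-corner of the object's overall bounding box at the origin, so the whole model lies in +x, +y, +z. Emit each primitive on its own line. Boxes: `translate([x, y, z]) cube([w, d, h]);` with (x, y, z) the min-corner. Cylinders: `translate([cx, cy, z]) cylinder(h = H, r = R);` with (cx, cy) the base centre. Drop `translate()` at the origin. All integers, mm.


translate([189, 189, 0]) cylinder(h = 20, r = 189);
translate([189, 189, 20]) cylinder(h = 97, r = 44);
translate([189, 189, 117]) cylinder(h = 20, r = 189);


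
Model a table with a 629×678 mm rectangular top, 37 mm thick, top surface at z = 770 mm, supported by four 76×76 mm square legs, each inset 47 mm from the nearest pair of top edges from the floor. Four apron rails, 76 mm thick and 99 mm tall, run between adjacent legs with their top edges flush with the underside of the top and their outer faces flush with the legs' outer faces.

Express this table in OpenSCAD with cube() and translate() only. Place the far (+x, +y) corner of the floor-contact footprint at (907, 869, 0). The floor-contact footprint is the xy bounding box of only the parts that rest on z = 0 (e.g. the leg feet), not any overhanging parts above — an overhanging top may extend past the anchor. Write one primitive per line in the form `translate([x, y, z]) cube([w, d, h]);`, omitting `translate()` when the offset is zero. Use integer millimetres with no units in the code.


translate([325, 238, 733]) cube([629, 678, 37]);
translate([372, 285, 0]) cube([76, 76, 733]);
translate([831, 285, 0]) cube([76, 76, 733]);
translate([372, 793, 0]) cube([76, 76, 733]);
translate([831, 793, 0]) cube([76, 76, 733]);
translate([448, 285, 634]) cube([383, 76, 99]);
translate([448, 793, 634]) cube([383, 76, 99]);
translate([372, 361, 634]) cube([76, 432, 99]);
translate([831, 361, 634]) cube([76, 432, 99]);


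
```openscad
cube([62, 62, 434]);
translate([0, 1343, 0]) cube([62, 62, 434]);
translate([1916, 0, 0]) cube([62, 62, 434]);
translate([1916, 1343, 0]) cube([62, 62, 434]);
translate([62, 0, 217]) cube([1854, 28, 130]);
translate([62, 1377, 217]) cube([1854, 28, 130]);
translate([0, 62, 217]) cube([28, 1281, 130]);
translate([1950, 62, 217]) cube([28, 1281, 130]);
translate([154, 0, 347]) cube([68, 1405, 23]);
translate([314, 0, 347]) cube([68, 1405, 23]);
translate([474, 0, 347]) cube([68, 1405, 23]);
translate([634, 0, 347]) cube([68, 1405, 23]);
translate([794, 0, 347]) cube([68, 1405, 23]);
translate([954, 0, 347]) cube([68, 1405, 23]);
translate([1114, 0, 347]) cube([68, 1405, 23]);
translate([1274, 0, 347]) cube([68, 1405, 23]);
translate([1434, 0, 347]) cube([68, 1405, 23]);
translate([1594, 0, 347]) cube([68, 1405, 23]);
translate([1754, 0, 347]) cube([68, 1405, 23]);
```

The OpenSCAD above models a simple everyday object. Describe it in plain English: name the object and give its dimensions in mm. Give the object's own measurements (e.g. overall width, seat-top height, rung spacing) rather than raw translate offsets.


A bed frame 1978 mm long (x) by 1405 mm wide (y). Four 62×62 mm corner posts, 434 mm tall, at the corners of the footprint. Four rails of 28 mm thickness and 130 mm height run between adjacent posts with their undersides at z = 217 mm, their outer faces flush with the outside of the frame (the two x-running rails run between the posts' inner faces; the two y-running rails run between the posts' inner faces). 11 slats, each 68 mm wide (x) and 23 mm thick, lie across the top of the two x-running rails, running the full 1405 mm width of the frame in y; along x they sit between the end posts with a 92 mm gap after the −x posts and between neighbouring slats, leaving 94 mm before the +x posts.
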